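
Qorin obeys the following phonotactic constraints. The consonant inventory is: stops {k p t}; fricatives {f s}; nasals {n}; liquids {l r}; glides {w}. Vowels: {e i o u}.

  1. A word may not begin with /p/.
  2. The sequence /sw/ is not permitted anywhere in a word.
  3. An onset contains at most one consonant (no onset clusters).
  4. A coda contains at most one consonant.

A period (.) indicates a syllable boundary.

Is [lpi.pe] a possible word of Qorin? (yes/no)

[lpi.pe] — violates constraint 3: syllable 1 onset /lp/ has 2 consonants (> 1) → illicit

no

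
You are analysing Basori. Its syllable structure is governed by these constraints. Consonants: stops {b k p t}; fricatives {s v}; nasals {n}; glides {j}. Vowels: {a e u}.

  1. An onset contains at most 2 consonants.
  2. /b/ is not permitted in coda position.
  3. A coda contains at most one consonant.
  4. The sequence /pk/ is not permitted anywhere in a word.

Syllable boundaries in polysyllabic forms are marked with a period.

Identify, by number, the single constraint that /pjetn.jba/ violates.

3

/pjetn.jba/: syllable 1 coda /tn/ has 2 consonants (> 1).
This is a violation of constraint 3: "A coda contains at most one consonant."
The remaining constraints (1, 2, 4) are satisfied.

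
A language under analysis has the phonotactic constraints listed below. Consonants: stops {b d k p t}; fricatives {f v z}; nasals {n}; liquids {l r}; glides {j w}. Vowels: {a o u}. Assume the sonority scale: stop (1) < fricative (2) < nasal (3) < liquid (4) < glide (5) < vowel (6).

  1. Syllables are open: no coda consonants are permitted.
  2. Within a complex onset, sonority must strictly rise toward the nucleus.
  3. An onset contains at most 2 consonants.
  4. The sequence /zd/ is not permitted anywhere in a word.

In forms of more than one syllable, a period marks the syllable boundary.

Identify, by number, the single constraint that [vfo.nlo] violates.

[vfo.nlo]: syllable 1 onset /vf/: /v/ (fricative, 2) → /f/ (fricative, 2) does not rise.
This is a violation of constraint 2: "Within a complex onset, sonority must strictly rise toward the nucleus."
The remaining constraints (1, 3, 4) are satisfied.

2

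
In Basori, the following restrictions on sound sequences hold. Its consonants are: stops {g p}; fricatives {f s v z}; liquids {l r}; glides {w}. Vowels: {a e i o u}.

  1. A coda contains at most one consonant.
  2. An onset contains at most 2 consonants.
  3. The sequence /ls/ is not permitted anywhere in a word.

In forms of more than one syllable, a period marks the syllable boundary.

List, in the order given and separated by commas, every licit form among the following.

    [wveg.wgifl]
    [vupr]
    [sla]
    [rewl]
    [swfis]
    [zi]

[wveg.wgifl] — violates constraint 1: syllable 2 coda /fl/ has 2 consonants (> 1) → illicit
[vupr] — violates constraint 1: syllable 1 coda /pr/ has 2 consonants (> 1) → illicit
[sla] — σ1 onset /sl/ (2C), coda /∅/ ok → licit
[rewl] — violates constraint 1: syllable 1 coda /wl/ has 2 consonants (> 1) → illicit
[swfis] — violates constraint 2: syllable 1 onset /swf/ has 3 consonants (> 2) → illicit
[zi] — σ1 onset /z/, coda /∅/ ok → licit

[sla], [zi]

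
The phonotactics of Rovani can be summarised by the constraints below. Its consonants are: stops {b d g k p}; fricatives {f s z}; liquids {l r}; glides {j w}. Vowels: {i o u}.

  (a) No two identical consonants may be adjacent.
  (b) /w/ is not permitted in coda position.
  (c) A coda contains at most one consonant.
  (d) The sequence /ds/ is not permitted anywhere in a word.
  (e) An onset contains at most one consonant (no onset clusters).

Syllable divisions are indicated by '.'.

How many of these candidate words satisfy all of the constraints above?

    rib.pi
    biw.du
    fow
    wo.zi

rib.pi — σ1 onset /r/, coda /b/ ok; σ2 onset /p/, coda /∅/ ok → permitted
biw.du — violates constraint (b): syllable 1 coda contains /w/ → not permitted
fow — violates constraint (b): syllable 1 coda contains /w/ → not permitted
wo.zi — σ1 onset /w/, coda /∅/ ok; σ2 onset /z/, coda /∅/ ok → permitted
Permitted: rib.pi, wo.zi → 2.

2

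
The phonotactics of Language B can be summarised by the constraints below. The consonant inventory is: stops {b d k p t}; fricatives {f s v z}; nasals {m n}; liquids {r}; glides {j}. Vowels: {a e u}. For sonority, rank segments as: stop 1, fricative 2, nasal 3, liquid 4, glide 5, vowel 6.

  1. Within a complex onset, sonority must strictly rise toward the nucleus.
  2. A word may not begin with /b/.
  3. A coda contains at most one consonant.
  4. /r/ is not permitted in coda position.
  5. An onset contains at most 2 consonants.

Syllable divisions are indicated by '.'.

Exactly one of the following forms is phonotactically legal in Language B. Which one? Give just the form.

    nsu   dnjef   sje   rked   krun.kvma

sje

nsu — violates constraint 1: syllable 1 onset /ns/: /n/ (nasal, 3) → /s/ (fricative, 2) does not rise → phonotactically illegal
dnjef — violates constraint 5: syllable 1 onset /dnj/ has 3 consonants (> 2) → phonotactically illegal
sje — σ1 onset /sj/ (2→5 rises), coda /∅/ ok → phonotactically legal
rked — violates constraint 1: syllable 1 onset /rk/: /r/ (liquid, 4) → /k/ (stop, 1) does not rise → phonotactically illegal
krun.kvma — violates constraint 5: syllable 2 onset /kvm/ has 3 consonants (> 2) → phonotactically illegal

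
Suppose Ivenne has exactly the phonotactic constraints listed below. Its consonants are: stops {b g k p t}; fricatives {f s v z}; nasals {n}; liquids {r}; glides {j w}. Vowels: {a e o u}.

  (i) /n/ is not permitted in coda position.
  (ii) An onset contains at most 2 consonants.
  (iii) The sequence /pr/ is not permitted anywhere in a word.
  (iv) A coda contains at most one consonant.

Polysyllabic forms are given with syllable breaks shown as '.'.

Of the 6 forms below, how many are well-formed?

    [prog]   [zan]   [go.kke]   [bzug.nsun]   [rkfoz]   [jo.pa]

[prog] — violates constraint (iii): contains banned sequence /pr/ → ill-formed
[zan] — violates constraint (i): syllable 1 coda contains /n/ → ill-formed
[go.kke] — σ1 onset /g/, coda /∅/ ok; σ2 onset /kk/ (2C), coda /∅/ ok → well-formed
[bzug.nsun] — violates constraint (i): syllable 2 coda contains /n/ → ill-formed
[rkfoz] — violates constraint (ii): syllable 1 onset /rkf/ has 3 consonants (> 2) → ill-formed
[jo.pa] — σ1 onset /j/, coda /∅/ ok; σ2 onset /p/, coda /∅/ ok → well-formed
Well-formed: [go.kke], [jo.pa] → 2.

2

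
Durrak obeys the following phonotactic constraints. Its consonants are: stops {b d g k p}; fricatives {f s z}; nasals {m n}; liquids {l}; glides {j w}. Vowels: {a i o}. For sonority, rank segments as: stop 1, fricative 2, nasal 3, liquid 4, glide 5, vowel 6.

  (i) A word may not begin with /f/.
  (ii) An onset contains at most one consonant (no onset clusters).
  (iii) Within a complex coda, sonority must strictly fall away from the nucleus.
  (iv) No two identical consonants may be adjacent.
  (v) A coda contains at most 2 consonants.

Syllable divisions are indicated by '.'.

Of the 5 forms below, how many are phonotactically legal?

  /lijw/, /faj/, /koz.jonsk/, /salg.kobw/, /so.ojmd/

/lijw/ — violates constraint (iii): syllable 1 coda /jw/: /j/ (glide, 5) → /w/ (glide, 5) does not fall → phonotactically illegal
/faj/ — violates constraint (i): word begins with /f/ → phonotactically illegal
/koz.jonsk/ — violates constraint (v): syllable 2 coda /nsk/ has 3 consonants (> 2) → phonotactically illegal
/salg.kobw/ — violates constraint (iii): syllable 2 coda /bw/: /b/ (stop, 1) → /w/ (glide, 5) does not fall → phonotactically illegal
/so.ojmd/ — violates constraint (v): syllable 2 coda /jmd/ has 3 consonants (> 2) → phonotactically illegal
No form is phonotactically legal → 0.

0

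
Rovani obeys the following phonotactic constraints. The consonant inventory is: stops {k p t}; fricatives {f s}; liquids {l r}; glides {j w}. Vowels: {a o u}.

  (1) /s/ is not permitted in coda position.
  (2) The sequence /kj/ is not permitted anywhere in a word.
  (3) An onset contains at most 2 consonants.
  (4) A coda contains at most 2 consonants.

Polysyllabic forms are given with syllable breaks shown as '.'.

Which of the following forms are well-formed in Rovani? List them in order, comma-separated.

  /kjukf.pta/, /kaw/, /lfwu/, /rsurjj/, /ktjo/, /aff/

/kjukf.pta/ — violates constraint 2: contains banned sequence /kj/ → ill-formed
/kaw/ — σ1 onset /k/, coda /w/ ok → well-formed
/lfwu/ — violates constraint 3: syllable 1 onset /lfw/ has 3 consonants (> 2) → ill-formed
/rsurjj/ — violates constraint 4: syllable 1 coda /rjj/ has 3 consonants (> 2) → ill-formed
/ktjo/ — violates constraint 3: syllable 1 onset /ktj/ has 3 consonants (> 2) → ill-formed
/aff/ — σ1 onset /∅/, coda /ff/ (2C) ok → well-formed

/kaw/, /aff/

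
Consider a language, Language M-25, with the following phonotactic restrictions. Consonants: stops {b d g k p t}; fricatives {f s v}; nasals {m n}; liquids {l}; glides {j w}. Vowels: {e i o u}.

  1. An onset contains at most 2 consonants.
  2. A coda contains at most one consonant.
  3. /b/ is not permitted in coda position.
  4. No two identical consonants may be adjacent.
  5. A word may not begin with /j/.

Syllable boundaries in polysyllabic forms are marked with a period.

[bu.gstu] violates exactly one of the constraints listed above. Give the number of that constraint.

1

[bu.gstu]: syllable 2 onset /gst/ has 3 consonants (> 2).
This is a violation of constraint 1: "An onset contains at most 2 consonants."
The remaining constraints (2, 3, 4, 5) are satisfied.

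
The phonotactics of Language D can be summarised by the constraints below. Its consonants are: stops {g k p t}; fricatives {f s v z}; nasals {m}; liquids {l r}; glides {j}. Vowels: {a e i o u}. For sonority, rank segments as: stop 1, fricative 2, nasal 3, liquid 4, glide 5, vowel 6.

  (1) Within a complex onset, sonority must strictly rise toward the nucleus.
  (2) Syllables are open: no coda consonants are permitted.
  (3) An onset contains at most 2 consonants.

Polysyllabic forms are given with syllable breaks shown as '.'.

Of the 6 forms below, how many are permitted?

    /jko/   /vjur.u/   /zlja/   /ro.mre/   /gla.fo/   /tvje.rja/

2

/jko/ — violates constraint 1: syllable 1 onset /jk/: /j/ (glide, 5) → /k/ (stop, 1) does not rise → not permitted
/vjur.u/ — violates constraint 2: syllable 1 coda /r/ has 1 consonant (> 0) → not permitted
/zlja/ — violates constraint 3: syllable 1 onset /zlj/ has 3 consonants (> 2) → not permitted
/ro.mre/ — σ1 onset /r/, coda /∅/ ok; σ2 onset /mr/ (3→4 rises), coda /∅/ ok → permitted
/gla.fo/ — σ1 onset /gl/ (1→4 rises), coda /∅/ ok; σ2 onset /f/, coda /∅/ ok → permitted
/tvje.rja/ — violates constraint 3: syllable 1 onset /tvj/ has 3 consonants (> 2) → not permitted
Permitted: /ro.mre/, /gla.fo/ → 2.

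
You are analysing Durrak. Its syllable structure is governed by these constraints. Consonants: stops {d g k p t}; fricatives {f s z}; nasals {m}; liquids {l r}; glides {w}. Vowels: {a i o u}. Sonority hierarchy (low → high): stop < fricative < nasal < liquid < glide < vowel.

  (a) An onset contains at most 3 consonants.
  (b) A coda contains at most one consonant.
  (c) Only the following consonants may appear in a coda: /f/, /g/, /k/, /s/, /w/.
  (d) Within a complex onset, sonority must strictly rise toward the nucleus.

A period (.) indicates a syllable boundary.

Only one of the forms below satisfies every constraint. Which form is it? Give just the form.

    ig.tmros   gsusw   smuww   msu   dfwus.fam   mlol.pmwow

ig.tmros — σ1 onset /∅/, coda /g/ ok; σ2 onset /tmr/ (1→3→4 rises), coda /s/ ok → licit
gsusw — violates constraint (b): syllable 1 coda /sw/ has 2 consonants (> 1) → illicit
smuww — violates constraint (b): syllable 1 coda /ww/ has 2 consonants (> 1) → illicit
msu — violates constraint (d): syllable 1 onset /ms/: /m/ (nasal, 3) → /s/ (fricative, 2) does not rise → illicit
dfwus.fam — violates constraint (c): syllable 2 coda contains /m/, which is not a licensed coda consonant → illicit
mlol.pmwow — violates constraint (c): syllable 1 coda contains /l/, which is not a licensed coda consonant → illicit

ig.tmros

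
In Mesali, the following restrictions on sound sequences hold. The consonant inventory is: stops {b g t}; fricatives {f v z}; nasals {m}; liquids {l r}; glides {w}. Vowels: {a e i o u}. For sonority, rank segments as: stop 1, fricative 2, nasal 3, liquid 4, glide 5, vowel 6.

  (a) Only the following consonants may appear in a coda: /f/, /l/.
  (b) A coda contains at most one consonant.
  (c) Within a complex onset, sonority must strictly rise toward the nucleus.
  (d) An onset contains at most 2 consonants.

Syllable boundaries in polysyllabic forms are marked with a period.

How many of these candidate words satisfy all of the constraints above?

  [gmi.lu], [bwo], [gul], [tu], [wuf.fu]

5

[gmi.lu] — σ1 onset /gm/ (1→3 rises), coda /∅/ ok; σ2 onset /l/, coda /∅/ ok → phonotactically legal
[bwo] — σ1 onset /bw/ (1→5 rises), coda /∅/ ok → phonotactically legal
[gul] — σ1 onset /g/, coda /l/ ok → phonotactically legal
[tu] — σ1 onset /t/, coda /∅/ ok → phonotactically legal
[wuf.fu] — σ1 onset /w/, coda /f/ ok; σ2 onset /f/, coda /∅/ ok → phonotactically legal
Phonotactically legal: [gmi.lu], [bwo], [gul], [tu], [wuf.fu] → 5.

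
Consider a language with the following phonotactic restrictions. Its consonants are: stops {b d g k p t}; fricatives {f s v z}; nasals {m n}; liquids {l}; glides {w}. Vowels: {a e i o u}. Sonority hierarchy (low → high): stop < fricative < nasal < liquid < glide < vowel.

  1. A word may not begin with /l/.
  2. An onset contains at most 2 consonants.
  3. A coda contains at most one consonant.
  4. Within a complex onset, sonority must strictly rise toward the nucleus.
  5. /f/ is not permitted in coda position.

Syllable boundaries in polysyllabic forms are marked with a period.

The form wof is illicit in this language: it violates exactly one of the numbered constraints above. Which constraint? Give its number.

5

wof: syllable 1 coda contains /f/.
This is a violation of constraint 5: "/f/ is not permitted in coda position."
The remaining constraints (1, 2, 3, 4) are satisfied.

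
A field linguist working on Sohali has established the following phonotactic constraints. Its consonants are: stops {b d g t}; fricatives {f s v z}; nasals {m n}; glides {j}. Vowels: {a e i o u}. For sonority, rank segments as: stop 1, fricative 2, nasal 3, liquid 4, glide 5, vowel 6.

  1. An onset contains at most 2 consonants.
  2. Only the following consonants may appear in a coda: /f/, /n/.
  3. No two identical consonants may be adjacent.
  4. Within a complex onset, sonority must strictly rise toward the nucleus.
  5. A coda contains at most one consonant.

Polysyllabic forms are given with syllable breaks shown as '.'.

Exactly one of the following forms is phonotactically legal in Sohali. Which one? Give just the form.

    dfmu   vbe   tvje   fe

fe

dfmu — violates constraint 1: syllable 1 onset /dfm/ has 3 consonants (> 2) → phonotactically illegal
vbe — violates constraint 4: syllable 1 onset /vb/: /v/ (fricative, 2) → /b/ (stop, 1) does not rise → phonotactically illegal
tvje — violates constraint 1: syllable 1 onset /tvj/ has 3 consonants (> 2) → phonotactically illegal
fe — σ1 onset /f/, coda /∅/ ok → phonotactically legal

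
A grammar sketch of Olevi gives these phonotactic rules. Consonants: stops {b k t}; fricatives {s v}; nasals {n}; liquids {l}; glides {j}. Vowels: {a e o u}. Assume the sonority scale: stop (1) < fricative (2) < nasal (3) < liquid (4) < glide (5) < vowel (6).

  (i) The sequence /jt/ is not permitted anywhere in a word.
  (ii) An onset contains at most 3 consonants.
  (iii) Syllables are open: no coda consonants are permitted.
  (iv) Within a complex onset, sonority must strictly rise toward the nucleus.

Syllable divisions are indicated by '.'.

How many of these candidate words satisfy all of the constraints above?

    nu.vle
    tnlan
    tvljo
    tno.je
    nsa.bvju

nu.vle — σ1 onset /n/, coda /∅/ ok; σ2 onset /vl/ (2→4 rises), coda /∅/ ok → permitted
tnlan — violates constraint (iii): syllable 1 coda /n/ has 1 consonant (> 0) → not permitted
tvljo — violates constraint (ii): syllable 1 onset /tvlj/ has 4 consonants (> 3) → not permitted
tno.je — σ1 onset /tn/ (1→3 rises), coda /∅/ ok; σ2 onset /j/, coda /∅/ ok → permitted
nsa.bvju — violates constraint (iv): syllable 1 onset /ns/: /n/ (nasal, 3) → /s/ (fricative, 2) does not rise → not permitted
Permitted: nu.vle, tno.je → 2.

2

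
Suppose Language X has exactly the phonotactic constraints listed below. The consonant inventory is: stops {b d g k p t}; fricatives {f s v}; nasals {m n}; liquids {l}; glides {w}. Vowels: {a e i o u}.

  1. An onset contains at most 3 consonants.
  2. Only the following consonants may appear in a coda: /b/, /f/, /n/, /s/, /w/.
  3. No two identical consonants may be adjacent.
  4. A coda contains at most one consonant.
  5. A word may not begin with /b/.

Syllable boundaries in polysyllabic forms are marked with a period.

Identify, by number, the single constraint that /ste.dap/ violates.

2

/ste.dap/: syllable 2 coda contains /p/, which is not a licensed coda consonant.
This is a violation of constraint 2: "Only the following consonants may appear in a coda: /b/, /f/, /n/, /s/, /w/."
The remaining constraints (1, 3, 4, 5) are satisfied.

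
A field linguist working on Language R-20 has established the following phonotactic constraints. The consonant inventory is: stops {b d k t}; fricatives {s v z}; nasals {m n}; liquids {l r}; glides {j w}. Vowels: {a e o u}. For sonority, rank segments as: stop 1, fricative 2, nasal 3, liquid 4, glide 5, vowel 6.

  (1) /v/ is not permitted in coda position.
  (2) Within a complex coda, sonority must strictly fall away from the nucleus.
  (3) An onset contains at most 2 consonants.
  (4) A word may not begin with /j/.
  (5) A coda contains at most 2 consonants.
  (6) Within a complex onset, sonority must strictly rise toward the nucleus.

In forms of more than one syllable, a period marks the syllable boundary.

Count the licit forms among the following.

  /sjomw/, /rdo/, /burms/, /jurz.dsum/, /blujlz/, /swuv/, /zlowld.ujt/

0

/sjomw/ — violates constraint 2: syllable 1 coda /mw/: /m/ (nasal, 3) → /w/ (glide, 5) does not fall → illicit
/rdo/ — violates constraint 6: syllable 1 onset /rd/: /r/ (liquid, 4) → /d/ (stop, 1) does not rise → illicit
/burms/ — violates constraint 5: syllable 1 coda /rms/ has 3 consonants (> 2) → illicit
/jurz.dsum/ — violates constraint 4: word begins with /j/ → illicit
/blujlz/ — violates constraint 5: syllable 1 coda /jlz/ has 3 consonants (> 2) → illicit
/swuv/ — violates constraint 1: syllable 1 coda contains /v/ → illicit
/zlowld.ujt/ — violates constraint 5: syllable 1 coda /wld/ has 3 consonants (> 2) → illicit
No form is licit → 0.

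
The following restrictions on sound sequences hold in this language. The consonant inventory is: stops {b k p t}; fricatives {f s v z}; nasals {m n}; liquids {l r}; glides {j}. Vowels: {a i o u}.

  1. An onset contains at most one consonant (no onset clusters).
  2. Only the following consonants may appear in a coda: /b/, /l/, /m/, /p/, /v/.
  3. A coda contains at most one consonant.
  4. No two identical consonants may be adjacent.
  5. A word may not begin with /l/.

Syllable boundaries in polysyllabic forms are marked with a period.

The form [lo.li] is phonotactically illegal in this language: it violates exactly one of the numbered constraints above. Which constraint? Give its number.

[lo.li]: word begins with /l/.
This is a violation of constraint 5: "A word may not begin with /l/."
The remaining constraints (1, 2, 3, 4) are satisfied.

5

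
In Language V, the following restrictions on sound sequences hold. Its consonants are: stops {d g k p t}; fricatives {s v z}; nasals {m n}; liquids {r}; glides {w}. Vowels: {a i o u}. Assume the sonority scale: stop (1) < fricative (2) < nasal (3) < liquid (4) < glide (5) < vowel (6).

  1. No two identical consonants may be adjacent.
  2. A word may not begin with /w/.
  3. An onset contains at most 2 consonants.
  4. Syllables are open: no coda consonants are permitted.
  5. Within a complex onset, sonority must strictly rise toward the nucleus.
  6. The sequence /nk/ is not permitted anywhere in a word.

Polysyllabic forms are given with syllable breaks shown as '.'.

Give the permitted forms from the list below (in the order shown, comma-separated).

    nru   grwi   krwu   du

nru, du

nru — σ1 onset /nr/ (3→4 rises), coda /∅/ ok → permitted
grwi — violates constraint 3: syllable 1 onset /grw/ has 3 consonants (> 2) → not permitted
krwu — violates constraint 3: syllable 1 onset /krw/ has 3 consonants (> 2) → not permitted
du — σ1 onset /d/, coda /∅/ ok → permitted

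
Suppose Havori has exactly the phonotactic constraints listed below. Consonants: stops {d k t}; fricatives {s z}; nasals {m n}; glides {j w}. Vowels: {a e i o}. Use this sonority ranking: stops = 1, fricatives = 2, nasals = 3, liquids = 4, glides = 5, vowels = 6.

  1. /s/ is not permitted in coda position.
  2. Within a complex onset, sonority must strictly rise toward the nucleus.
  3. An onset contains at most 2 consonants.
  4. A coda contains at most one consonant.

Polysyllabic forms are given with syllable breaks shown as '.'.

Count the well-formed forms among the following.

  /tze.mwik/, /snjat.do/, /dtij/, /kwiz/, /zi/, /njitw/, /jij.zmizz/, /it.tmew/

/tze.mwik/ — σ1 onset /tz/ (1→2 rises), coda /∅/ ok; σ2 onset /mw/ (3→5 rises), coda /k/ ok → well-formed
/snjat.do/ — violates constraint 3: syllable 1 onset /snj/ has 3 consonants (> 2) → ill-formed
/dtij/ — violates constraint 2: syllable 1 onset /dt/: /d/ (stop, 1) → /t/ (stop, 1) does not rise → ill-formed
/kwiz/ — σ1 onset /kw/ (1→5 rises), coda /z/ ok → well-formed
/zi/ — σ1 onset /z/, coda /∅/ ok → well-formed
/njitw/ — violates constraint 4: syllable 1 coda /tw/ has 2 consonants (> 1) → ill-formed
/jij.zmizz/ — violates constraint 4: syllable 2 coda /zz/ has 2 consonants (> 1) → ill-formed
/it.tmew/ — σ1 onset /∅/, coda /t/ ok; σ2 onset /tm/ (1→3 rises), coda /w/ ok → well-formed
Well-formed: /tze.mwik/, /kwiz/, /zi/, /it.tmew/ → 4.

4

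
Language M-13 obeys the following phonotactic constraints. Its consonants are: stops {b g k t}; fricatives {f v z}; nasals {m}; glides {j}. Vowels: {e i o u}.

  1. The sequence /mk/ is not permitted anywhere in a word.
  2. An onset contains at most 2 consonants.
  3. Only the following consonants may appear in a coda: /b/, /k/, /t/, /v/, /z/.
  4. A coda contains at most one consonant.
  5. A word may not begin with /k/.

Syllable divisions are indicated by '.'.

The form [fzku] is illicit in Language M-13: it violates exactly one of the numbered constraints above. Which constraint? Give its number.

[fzku]: syllable 1 onset /fzk/ has 3 consonants (> 2).
This is a violation of constraint 2: "An onset contains at most 2 consonants."
The remaining constraints (1, 3, 4, 5) are satisfied.

2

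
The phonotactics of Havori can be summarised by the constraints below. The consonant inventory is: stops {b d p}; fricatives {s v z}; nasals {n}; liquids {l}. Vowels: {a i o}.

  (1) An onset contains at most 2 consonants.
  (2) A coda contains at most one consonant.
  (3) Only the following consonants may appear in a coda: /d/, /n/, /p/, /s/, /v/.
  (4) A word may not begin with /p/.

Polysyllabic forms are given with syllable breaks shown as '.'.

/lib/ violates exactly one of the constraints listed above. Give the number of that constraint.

3

/lib/: syllable 1 coda contains /b/, which is not a licensed coda consonant.
This is a violation of constraint 3: "Only the following consonants may appear in a coda: /d/, /n/, /p/, /s/, /v/."
The remaining constraints (1, 2, 4) are satisfied.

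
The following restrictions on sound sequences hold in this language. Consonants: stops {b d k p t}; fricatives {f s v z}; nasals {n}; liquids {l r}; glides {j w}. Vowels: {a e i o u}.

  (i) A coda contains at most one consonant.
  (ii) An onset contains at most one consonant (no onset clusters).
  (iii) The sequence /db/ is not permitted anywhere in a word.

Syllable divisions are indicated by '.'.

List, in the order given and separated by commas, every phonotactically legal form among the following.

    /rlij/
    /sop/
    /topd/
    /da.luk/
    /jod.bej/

/sop/, /da.luk/

/rlij/ — violates constraint (ii): syllable 1 onset /rl/ has 2 consonants (> 1) → phonotactically illegal
/sop/ — σ1 onset /s/, coda /p/ ok → phonotactically legal
/topd/ — violates constraint (i): syllable 1 coda /pd/ has 2 consonants (> 1) → phonotactically illegal
/da.luk/ — σ1 onset /d/, coda /∅/ ok; σ2 onset /l/, coda /k/ ok → phonotactically legal
/jod.bej/ — violates constraint (iii): contains banned sequence /db/ → phonotactically illegal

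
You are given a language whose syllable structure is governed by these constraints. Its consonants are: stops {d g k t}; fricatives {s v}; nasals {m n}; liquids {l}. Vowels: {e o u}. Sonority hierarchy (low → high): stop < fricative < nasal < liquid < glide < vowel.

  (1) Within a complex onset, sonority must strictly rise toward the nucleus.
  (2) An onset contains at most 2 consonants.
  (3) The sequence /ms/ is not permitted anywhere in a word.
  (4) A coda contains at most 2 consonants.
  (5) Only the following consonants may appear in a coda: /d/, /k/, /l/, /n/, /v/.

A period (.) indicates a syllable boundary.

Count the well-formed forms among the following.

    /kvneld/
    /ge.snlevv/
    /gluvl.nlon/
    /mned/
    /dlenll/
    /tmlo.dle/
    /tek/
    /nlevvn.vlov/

/kvneld/ — violates constraint 2: syllable 1 onset /kvn/ has 3 consonants (> 2) → ill-formed
/ge.snlevv/ — violates constraint 2: syllable 2 onset /snl/ has 3 consonants (> 2) → ill-formed
/gluvl.nlon/ — σ1 onset /gl/ (1→4 rises), coda /vl/ (2C) ok; σ2 onset /nl/ (3→4 rises), coda /n/ ok → well-formed
/mned/ — violates constraint 1: syllable 1 onset /mn/: /m/ (nasal, 3) → /n/ (nasal, 3) does not rise → ill-formed
/dlenll/ — violates constraint 4: syllable 1 coda /nll/ has 3 consonants (> 2) → ill-formed
/tmlo.dle/ — violates constraint 2: syllable 1 onset /tml/ has 3 consonants (> 2) → ill-formed
/tek/ — σ1 onset /t/, coda /k/ ok → well-formed
/nlevvn.vlov/ — violates constraint 4: syllable 1 coda /vvn/ has 3 consonants (> 2) → ill-formed
Well-formed: /gluvl.nlon/, /tek/ → 2.

2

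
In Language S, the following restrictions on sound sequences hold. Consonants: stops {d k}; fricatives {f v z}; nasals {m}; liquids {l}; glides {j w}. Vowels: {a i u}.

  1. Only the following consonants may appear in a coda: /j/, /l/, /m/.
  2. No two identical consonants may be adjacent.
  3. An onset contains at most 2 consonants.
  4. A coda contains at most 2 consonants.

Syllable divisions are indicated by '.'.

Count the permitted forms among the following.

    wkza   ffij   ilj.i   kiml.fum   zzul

2

wkza — violates constraint 3: syllable 1 onset /wkz/ has 3 consonants (> 2) → not permitted
ffij — violates constraint 2: adjacent identical consonants /ff/ → not permitted
ilj.i — σ1 onset /∅/, coda /lj/ (2C) ok; σ2 onset /∅/, coda /∅/ ok → permitted
kiml.fum — σ1 onset /k/, coda /ml/ (2C) ok; σ2 onset /f/, coda /m/ ok → permitted
zzul — violates constraint 2: adjacent identical consonants /zz/ → not permitted
Permitted: ilj.i, kiml.fum → 2.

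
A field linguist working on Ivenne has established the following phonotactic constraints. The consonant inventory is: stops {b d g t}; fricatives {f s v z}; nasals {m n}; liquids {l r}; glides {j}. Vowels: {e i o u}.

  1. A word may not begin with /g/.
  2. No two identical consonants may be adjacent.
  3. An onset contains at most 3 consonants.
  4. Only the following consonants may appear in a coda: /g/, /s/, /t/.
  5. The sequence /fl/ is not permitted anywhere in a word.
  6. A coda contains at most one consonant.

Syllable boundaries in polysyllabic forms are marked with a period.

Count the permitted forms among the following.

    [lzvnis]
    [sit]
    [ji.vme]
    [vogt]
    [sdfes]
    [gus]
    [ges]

[lzvnis] — violates constraint 3: syllable 1 onset /lzvn/ has 4 consonants (> 3) → not permitted
[sit] — σ1 onset /s/, coda /t/ ok → permitted
[ji.vme] — σ1 onset /j/, coda /∅/ ok; σ2 onset /vm/ (2C), coda /∅/ ok → permitted
[vogt] — violates constraint 6: syllable 1 coda /gt/ has 2 consonants (> 1) → not permitted
[sdfes] — σ1 onset /sdf/ (3C), coda /s/ ok → permitted
[gus] — violates constraint 1: word begins with /g/ → not permitted
[ges] — violates constraint 1: word begins with /g/ → not permitted
Permitted: [sit], [ji.vme], [sdfes] → 3.

3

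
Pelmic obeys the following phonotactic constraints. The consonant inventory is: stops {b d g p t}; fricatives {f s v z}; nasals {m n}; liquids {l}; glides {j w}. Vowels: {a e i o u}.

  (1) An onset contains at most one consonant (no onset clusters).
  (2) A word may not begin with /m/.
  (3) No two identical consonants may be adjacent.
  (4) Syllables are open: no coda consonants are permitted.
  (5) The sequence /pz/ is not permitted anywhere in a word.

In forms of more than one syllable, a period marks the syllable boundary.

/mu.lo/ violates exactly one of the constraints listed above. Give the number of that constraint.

2

/mu.lo/: word begins with /m/.
This is a violation of constraint 2: "A word may not begin with /m/."
The remaining constraints (1, 3, 4, 5) are satisfied.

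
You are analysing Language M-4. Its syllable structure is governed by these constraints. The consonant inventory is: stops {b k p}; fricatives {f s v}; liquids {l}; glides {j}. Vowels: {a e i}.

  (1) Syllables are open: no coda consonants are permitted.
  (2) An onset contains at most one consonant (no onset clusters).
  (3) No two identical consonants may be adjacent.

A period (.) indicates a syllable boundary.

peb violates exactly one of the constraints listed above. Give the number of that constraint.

1

peb: syllable 1 coda /b/ has 1 consonant (> 0).
This is a violation of constraint 1: "Syllables are open: no coda consonants are permitted."
The remaining constraints (2, 3) are satisfied.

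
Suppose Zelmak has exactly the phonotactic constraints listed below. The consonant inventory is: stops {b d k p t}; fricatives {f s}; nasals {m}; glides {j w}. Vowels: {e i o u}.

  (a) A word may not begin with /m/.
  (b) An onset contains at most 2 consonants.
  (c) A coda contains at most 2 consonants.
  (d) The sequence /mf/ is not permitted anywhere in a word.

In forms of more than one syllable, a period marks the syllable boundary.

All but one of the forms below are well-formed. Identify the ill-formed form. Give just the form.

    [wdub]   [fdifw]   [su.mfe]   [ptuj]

[wdub] — σ1 onset /wd/ (2C), coda /b/ ok → well-formed
[fdifw] — σ1 onset /fd/ (2C), coda /fw/ (2C) ok → well-formed
[su.mfe] — violates constraint (d): contains banned sequence /mf/ → ill-formed
[ptuj] — σ1 onset /pt/ (2C), coda /j/ ok → well-formed

[su.mfe]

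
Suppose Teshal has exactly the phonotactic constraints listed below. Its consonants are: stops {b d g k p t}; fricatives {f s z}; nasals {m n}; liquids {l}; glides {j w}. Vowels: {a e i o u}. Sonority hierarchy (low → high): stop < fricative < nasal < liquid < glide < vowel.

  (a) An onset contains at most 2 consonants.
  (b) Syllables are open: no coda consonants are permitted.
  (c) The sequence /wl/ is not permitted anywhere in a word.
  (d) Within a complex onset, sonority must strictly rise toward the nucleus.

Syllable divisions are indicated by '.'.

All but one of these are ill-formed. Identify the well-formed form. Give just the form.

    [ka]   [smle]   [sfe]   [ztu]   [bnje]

[ka]

[ka] — σ1 onset /k/, coda /∅/ ok → well-formed
[smle] — violates constraint (a): syllable 1 onset /sml/ has 3 consonants (> 2) → ill-formed
[sfe] — violates constraint (d): syllable 1 onset /sf/: /s/ (fricative, 2) → /f/ (fricative, 2) does not rise → ill-formed
[ztu] — violates constraint (d): syllable 1 onset /zt/: /z/ (fricative, 2) → /t/ (stop, 1) does not rise → ill-formed
[bnje] — violates constraint (a): syllable 1 onset /bnj/ has 3 consonants (> 2) → ill-formed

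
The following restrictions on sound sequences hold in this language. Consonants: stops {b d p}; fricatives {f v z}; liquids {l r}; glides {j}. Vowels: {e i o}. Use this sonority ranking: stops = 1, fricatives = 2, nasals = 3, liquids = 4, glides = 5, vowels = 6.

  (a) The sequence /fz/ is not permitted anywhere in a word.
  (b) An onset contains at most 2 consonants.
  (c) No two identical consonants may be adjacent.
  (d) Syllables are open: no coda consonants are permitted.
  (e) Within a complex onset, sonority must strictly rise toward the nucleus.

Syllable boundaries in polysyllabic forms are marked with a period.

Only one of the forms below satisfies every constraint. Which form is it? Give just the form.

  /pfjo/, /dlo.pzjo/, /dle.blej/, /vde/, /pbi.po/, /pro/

/pfjo/ — violates constraint (b): syllable 1 onset /pfj/ has 3 consonants (> 2) → not permitted
/dlo.pzjo/ — violates constraint (b): syllable 2 onset /pzj/ has 3 consonants (> 2) → not permitted
/dle.blej/ — violates constraint (d): syllable 2 coda /j/ has 1 consonant (> 0) → not permitted
/vde/ — violates constraint (e): syllable 1 onset /vd/: /v/ (fricative, 2) → /d/ (stop, 1) does not rise → not permitted
/pbi.po/ — violates constraint (e): syllable 1 onset /pb/: /p/ (stop, 1) → /b/ (stop, 1) does not rise → not permitted
/pro/ — σ1 onset /pr/ (1→4 rises), coda /∅/ ok → permitted

/pro/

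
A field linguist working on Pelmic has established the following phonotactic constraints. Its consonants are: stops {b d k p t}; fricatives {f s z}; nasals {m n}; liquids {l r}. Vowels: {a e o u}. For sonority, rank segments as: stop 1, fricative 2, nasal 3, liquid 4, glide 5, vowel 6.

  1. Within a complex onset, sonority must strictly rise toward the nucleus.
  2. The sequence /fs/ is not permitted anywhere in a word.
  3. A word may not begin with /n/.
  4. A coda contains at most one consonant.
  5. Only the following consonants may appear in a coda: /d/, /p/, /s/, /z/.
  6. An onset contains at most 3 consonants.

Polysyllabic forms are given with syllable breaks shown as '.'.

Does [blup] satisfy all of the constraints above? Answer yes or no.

yes

[blup] — σ1 onset /bl/ (1→4 rises), coda /p/ ok → permitted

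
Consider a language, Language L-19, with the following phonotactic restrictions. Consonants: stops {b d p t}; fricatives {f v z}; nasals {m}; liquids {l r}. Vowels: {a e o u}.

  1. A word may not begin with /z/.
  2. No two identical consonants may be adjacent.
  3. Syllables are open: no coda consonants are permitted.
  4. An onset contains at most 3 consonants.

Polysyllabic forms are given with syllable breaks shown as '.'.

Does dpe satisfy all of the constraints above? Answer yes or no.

dpe — σ1 onset /dp/ (2C), coda /∅/ ok → well-formed

yes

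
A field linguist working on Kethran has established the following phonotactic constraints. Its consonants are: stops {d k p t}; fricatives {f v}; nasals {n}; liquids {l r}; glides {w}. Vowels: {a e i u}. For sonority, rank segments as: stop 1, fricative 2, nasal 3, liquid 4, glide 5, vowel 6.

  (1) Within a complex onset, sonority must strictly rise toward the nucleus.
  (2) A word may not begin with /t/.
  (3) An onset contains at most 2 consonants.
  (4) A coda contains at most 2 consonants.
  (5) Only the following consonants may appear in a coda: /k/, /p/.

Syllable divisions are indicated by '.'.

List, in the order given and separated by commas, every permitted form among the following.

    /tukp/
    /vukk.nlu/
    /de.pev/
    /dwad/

/vukk.nlu/

/tukp/ — violates constraint 2: word begins with /t/ → not permitted
/vukk.nlu/ — σ1 onset /v/, coda /kk/ (2C) ok; σ2 onset /nl/ (3→4 rises), coda /∅/ ok → permitted
/de.pev/ — violates constraint 5: syllable 2 coda contains /v/, which is not a licensed coda consonant → not permitted
/dwad/ — violates constraint 5: syllable 1 coda contains /d/, which is not a licensed coda consonant → not permitted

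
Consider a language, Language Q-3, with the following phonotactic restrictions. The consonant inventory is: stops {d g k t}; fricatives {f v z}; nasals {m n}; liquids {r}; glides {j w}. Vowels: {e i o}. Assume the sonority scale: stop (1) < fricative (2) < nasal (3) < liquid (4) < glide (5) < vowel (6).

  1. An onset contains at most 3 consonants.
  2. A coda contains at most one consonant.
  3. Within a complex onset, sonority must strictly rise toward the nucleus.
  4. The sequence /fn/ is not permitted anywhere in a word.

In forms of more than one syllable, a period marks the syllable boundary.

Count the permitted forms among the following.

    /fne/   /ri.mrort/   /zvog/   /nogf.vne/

0

/fne/ — violates constraint 4: contains banned sequence /fn/ → not permitted
/ri.mrort/ — violates constraint 2: syllable 2 coda /rt/ has 2 consonants (> 1) → not permitted
/zvog/ — violates constraint 3: syllable 1 onset /zv/: /z/ (fricative, 2) → /v/ (fricative, 2) does not rise → not permitted
/nogf.vne/ — violates constraint 2: syllable 1 coda /gf/ has 2 consonants (> 1) → not permitted
No form is permitted → 0.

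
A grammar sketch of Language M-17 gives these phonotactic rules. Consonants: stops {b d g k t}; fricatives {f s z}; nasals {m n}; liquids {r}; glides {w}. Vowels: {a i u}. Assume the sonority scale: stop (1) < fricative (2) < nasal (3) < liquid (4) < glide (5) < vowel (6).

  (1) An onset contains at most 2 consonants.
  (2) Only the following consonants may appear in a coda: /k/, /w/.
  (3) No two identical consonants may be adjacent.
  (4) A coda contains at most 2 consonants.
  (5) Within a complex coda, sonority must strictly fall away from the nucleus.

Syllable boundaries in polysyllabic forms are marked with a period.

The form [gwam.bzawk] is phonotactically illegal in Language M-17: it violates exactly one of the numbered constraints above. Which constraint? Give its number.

[gwam.bzawk]: syllable 1 coda contains /m/, which is not a licensed coda consonant.
This is a violation of constraint 2: "Only the following consonants may appear in a coda: /k/, /w/."
The remaining constraints (1, 3, 4, 5) are satisfied.

2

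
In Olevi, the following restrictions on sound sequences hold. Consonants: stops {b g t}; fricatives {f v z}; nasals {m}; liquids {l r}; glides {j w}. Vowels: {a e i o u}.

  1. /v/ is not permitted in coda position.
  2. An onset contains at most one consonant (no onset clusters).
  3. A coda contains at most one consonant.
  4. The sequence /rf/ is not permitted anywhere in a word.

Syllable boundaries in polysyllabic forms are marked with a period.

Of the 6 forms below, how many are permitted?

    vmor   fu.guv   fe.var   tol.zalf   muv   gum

vmor — violates constraint 2: syllable 1 onset /vm/ has 2 consonants (> 1) → not permitted
fu.guv — violates constraint 1: syllable 2 coda contains /v/ → not permitted
fe.var — σ1 onset /f/, coda /∅/ ok; σ2 onset /v/, coda /r/ ok → permitted
tol.zalf — violates constraint 3: syllable 2 coda /lf/ has 2 consonants (> 1) → not permitted
muv — violates constraint 1: syllable 1 coda contains /v/ → not permitted
gum — σ1 onset /g/, coda /m/ ok → permitted
Permitted: fe.var, gum → 2.

2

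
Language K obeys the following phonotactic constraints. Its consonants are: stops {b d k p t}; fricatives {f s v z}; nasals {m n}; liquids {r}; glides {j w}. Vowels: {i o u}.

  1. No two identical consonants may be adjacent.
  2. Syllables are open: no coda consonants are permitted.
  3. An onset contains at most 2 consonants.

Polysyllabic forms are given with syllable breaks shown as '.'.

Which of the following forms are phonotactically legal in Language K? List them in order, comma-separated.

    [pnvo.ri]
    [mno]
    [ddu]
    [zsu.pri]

[mno], [zsu.pri]

[pnvo.ri] — violates constraint 3: syllable 1 onset /pnv/ has 3 consonants (> 2) → phonotactically illegal
[mno] — σ1 onset /mn/ (2C), coda /∅/ ok → phonotactically legal
[ddu] — violates constraint 1: adjacent identical consonants /dd/ → phonotactically illegal
[zsu.pri] — σ1 onset /zs/ (2C), coda /∅/ ok; σ2 onset /pr/ (2C), coda /∅/ ok → phonotactically legal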